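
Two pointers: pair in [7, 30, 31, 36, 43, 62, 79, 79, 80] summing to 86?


lo=0(7)+hi=8(80)=87
lo=0(7)+hi=7(79)=86

Yes: 7+79=86


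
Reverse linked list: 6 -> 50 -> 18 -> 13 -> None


Step 1: curr=6, set curr.next=prev(None) | reversed so far: 6
Step 2: curr=50, set curr.next=prev(6) | reversed so far: 50 -> 6
Step 3: curr=18, set curr.next=prev(50) | reversed so far: 18 -> 50 -> 6
Step 4: curr=13, set curr.next=prev(18) | reversed so far: 13 -> 18 -> 50 -> 6

13 -> 18 -> 50 -> 6 -> None


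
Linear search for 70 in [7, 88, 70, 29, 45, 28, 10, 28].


i=0: 7!=70
i=1: 88!=70
i=2: 70==70 found!

Found at 2, 3 comps


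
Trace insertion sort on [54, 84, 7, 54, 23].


Initial: [54, 84, 7, 54, 23]
Insert 84: [54, 84, 7, 54, 23]
Insert 7: [7, 54, 84, 54, 23]
Insert 54: [7, 54, 54, 84, 23]
Insert 23: [7, 23, 54, 54, 84]

Sorted: [7, 23, 54, 54, 84]


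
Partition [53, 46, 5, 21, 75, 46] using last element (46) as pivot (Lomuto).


Pivot: 46
  46 <= 46: swap -> [46, 53, 5, 21, 75, 46]
  5 <= 46: swap -> [46, 5, 53, 21, 75, 46]
  21 <= 46: swap -> [46, 5, 21, 53, 75, 46]
Place pivot at 3: [46, 5, 21, 46, 75, 53]

Partitioned: [46, 5, 21, 46, 75, 53]


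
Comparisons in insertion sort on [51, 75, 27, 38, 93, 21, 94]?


Algorithm: insertion sort
Input: [51, 75, 27, 38, 93, 21, 94]
Sorted: [21, 27, 38, 51, 75, 93, 94]

13


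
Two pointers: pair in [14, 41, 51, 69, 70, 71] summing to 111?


lo=0(14)+hi=5(71)=85
lo=1(41)+hi=5(71)=112
lo=1(41)+hi=4(70)=111

Yes: 41+70=111


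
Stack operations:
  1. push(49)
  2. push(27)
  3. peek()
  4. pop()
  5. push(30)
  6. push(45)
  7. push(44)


push(49) -> [49]
push(27) -> [49, 27]
peek()->27
pop()->27, [49]
push(30) -> [49, 30]
push(45) -> [49, 30, 45]
push(44) -> [49, 30, 45, 44]

Final stack: [49, 30, 45, 44]


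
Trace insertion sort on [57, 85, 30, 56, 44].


Initial: [57, 85, 30, 56, 44]
Insert 85: [57, 85, 30, 56, 44]
Insert 30: [30, 57, 85, 56, 44]
Insert 56: [30, 56, 57, 85, 44]
Insert 44: [30, 44, 56, 57, 85]

Sorted: [30, 44, 56, 57, 85]


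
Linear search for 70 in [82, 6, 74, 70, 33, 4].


i=0: 82!=70
i=1: 6!=70
i=2: 74!=70
i=3: 70==70 found!

Found at 3, 4 comps


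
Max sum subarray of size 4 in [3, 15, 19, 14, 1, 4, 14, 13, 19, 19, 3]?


[0:4]: 51
[1:5]: 49
[2:6]: 38
[3:7]: 33
[4:8]: 32
[5:9]: 50
[6:10]: 65
[7:11]: 54

Max: 65 at [6:10]


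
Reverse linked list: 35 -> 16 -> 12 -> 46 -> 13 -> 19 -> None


Step 1: curr=35, set curr.next=prev(None) | reversed so far: 35
Step 2: curr=16, set curr.next=prev(35) | reversed so far: 16 -> 35
Step 3: curr=12, set curr.next=prev(16) | reversed so far: 12 -> 16 -> 35
Step 4: curr=46, set curr.next=prev(12) | reversed so far: 46 -> 12 -> 16 -> 35
Step 5: curr=13, set curr.next=prev(46) | reversed so far: 13 -> 46 -> 12 -> 16 -> 35
Step 6: curr=19, set curr.next=prev(13) | reversed so far: 19 -> 13 -> 46 -> 12 -> 16 -> 35

19 -> 13 -> 46 -> 12 -> 16 -> 35 -> None


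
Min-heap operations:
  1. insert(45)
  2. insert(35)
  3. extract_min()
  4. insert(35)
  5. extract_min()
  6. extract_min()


insert(45) -> [45]
insert(35) -> [35, 45]
extract_min()->35, [45]
insert(35) -> [35, 45]
extract_min()->35, [45]
extract_min()->45, []

Final heap: []


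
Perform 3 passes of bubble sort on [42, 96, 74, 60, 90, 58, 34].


Initial: [42, 96, 74, 60, 90, 58, 34]
Pass 1: [42, 74, 60, 90, 58, 34, 96] (5 swaps)
Pass 2: [42, 60, 74, 58, 34, 90, 96] (3 swaps)
Pass 3: [42, 60, 58, 34, 74, 90, 96] (2 swaps)

After 3 passes: [42, 60, 58, 34, 74, 90, 96]


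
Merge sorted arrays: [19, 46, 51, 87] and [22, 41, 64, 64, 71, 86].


Take 19 from A
Take 22 from B
Take 41 from B
Take 46 from A
Take 51 from A
Take 64 from B
Take 64 from B
Take 71 from B
Take 86 from B

Merged: [19, 22, 41, 46, 51, 64, 64, 71, 86, 87]


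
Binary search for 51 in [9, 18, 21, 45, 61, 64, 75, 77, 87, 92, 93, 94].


Step 1: lo=0, hi=11, mid=5, val=64
Step 2: lo=0, hi=4, mid=2, val=21
Step 3: lo=3, hi=4, mid=3, val=45
Step 4: lo=4, hi=4, mid=4, val=61

Not found


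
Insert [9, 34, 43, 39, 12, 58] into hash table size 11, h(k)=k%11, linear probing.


Insert 9: h=9 -> slot 9
Insert 34: h=1 -> slot 1
Insert 43: h=10 -> slot 10
Insert 39: h=6 -> slot 6
Insert 12: h=1, 1 probes -> slot 2
Insert 58: h=3 -> slot 3

Table: [None, 34, 12, 58, None, None, 39, None, None, 9, 43]


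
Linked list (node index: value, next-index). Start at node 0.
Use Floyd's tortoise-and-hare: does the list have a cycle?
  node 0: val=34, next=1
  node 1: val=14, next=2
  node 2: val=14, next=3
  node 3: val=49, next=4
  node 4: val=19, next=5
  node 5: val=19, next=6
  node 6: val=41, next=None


Floyd's tortoise (slow, +1) and hare (fast, +2):
  init: slow=0, fast=0
  step 1: slow=1, fast=2
  step 2: slow=2, fast=4
  step 3: slow=3, fast=6
  step 4: fast -> None, no cycle

Cycle: no


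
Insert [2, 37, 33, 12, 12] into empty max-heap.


Insert 2: [2]
Insert 37: [37, 2]
Insert 33: [37, 2, 33]
Insert 12: [37, 12, 33, 2]
Insert 12: [37, 12, 33, 2, 12]

Final heap: [37, 12, 33, 2, 12]


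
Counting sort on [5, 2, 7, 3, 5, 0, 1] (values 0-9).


Input: [5, 2, 7, 3, 5, 0, 1]
Counts: [1, 1, 1, 1, 0, 2, 0, 1, 0, 0]

Sorted: [0, 1, 2, 3, 5, 5, 7]


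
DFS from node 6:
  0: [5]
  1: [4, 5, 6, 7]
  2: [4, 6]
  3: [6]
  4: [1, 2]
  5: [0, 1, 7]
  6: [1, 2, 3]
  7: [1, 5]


Visit 6, push [3, 2, 1]
Visit 1, push [7, 5, 4]
Visit 4, push [2]
Visit 2, push []
Visit 5, push [7, 0]
Visit 0, push []
Visit 7, push []
Visit 3, push []

DFS order: [6, 1, 4, 2, 5, 0, 7, 3]


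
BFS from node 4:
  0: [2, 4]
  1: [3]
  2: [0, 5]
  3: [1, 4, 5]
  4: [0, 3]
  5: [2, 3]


Visit 4, enqueue [0, 3]
Visit 0, enqueue [2]
Visit 3, enqueue [1, 5]
Visit 2, enqueue []
Visit 1, enqueue []
Visit 5, enqueue []

BFS order: [4, 0, 3, 2, 1, 5]


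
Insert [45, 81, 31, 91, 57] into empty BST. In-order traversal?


Insert 45: root
Insert 81: R from 45
Insert 31: L from 45
Insert 91: R from 45 -> R from 81
Insert 57: R from 45 -> L from 81

In-order: [31, 45, 57, 81, 91]


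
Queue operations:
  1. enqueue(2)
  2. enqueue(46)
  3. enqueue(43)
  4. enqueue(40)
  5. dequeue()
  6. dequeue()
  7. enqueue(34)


enqueue(2) -> [2]
enqueue(46) -> [2, 46]
enqueue(43) -> [2, 46, 43]
enqueue(40) -> [2, 46, 43, 40]
dequeue()->2, [46, 43, 40]
dequeue()->46, [43, 40]
enqueue(34) -> [43, 40, 34]

Final queue: [43, 40, 34]


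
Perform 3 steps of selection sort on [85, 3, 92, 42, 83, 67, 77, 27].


Initial: [85, 3, 92, 42, 83, 67, 77, 27]
Step 1: min=3 at 1
  Swap: [3, 85, 92, 42, 83, 67, 77, 27]
Step 2: min=27 at 7
  Swap: [3, 27, 92, 42, 83, 67, 77, 85]
Step 3: min=42 at 3
  Swap: [3, 27, 42, 92, 83, 67, 77, 85]

After 3 steps: [3, 27, 42, 92, 83, 67, 77, 85]


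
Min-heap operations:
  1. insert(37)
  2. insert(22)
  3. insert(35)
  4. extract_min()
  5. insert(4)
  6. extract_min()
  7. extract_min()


insert(37) -> [37]
insert(22) -> [22, 37]
insert(35) -> [22, 37, 35]
extract_min()->22, [35, 37]
insert(4) -> [4, 37, 35]
extract_min()->4, [35, 37]
extract_min()->35, [37]

Final heap: [37]


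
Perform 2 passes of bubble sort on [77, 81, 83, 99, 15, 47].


Initial: [77, 81, 83, 99, 15, 47]
Pass 1: [77, 81, 83, 15, 47, 99] (2 swaps)
Pass 2: [77, 81, 15, 47, 83, 99] (2 swaps)

After 2 passes: [77, 81, 15, 47, 83, 99]


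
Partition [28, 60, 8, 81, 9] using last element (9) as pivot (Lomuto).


Pivot: 9
  8 <= 9: swap -> [8, 60, 28, 81, 9]
Place pivot at 1: [8, 9, 28, 81, 60]

Partitioned: [8, 9, 28, 81, 60]


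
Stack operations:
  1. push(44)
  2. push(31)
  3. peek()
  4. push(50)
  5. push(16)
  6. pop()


push(44) -> [44]
push(31) -> [44, 31]
peek()->31
push(50) -> [44, 31, 50]
push(16) -> [44, 31, 50, 16]
pop()->16, [44, 31, 50]

Final stack: [44, 31, 50]


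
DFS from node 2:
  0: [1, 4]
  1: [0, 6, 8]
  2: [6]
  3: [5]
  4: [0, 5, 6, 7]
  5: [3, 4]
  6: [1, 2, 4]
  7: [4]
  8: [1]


Visit 2, push [6]
Visit 6, push [4, 1]
Visit 1, push [8, 0]
Visit 0, push [4]
Visit 4, push [7, 5]
Visit 5, push [3]
Visit 3, push []
Visit 7, push []
Visit 8, push []

DFS order: [2, 6, 1, 0, 4, 5, 3, 7, 8]


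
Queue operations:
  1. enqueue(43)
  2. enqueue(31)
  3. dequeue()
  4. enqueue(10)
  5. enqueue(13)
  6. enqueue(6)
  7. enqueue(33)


enqueue(43) -> [43]
enqueue(31) -> [43, 31]
dequeue()->43, [31]
enqueue(10) -> [31, 10]
enqueue(13) -> [31, 10, 13]
enqueue(6) -> [31, 10, 13, 6]
enqueue(33) -> [31, 10, 13, 6, 33]

Final queue: [31, 10, 13, 6, 33]


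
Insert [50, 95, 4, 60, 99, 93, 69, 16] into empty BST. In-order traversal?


Insert 50: root
Insert 95: R from 50
Insert 4: L from 50
Insert 60: R from 50 -> L from 95
Insert 99: R from 50 -> R from 95
Insert 93: R from 50 -> L from 95 -> R from 60
Insert 69: R from 50 -> L from 95 -> R from 60 -> L from 93
Insert 16: L from 50 -> R from 4

In-order: [4, 16, 50, 60, 69, 93, 95, 99]


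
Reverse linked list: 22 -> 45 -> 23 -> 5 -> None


Step 1: curr=22, set curr.next=prev(None) | reversed so far: 22
Step 2: curr=45, set curr.next=prev(22) | reversed so far: 45 -> 22
Step 3: curr=23, set curr.next=prev(45) | reversed so far: 23 -> 45 -> 22
Step 4: curr=5, set curr.next=prev(23) | reversed so far: 5 -> 23 -> 45 -> 22

5 -> 23 -> 45 -> 22 -> None


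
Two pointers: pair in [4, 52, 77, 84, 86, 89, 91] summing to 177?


lo=0(4)+hi=6(91)=95
lo=1(52)+hi=6(91)=143
lo=2(77)+hi=6(91)=168
lo=3(84)+hi=6(91)=175
lo=4(86)+hi=6(91)=177

Yes: 86+91=177


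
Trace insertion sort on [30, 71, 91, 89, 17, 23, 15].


Initial: [30, 71, 91, 89, 17, 23, 15]
Insert 71: [30, 71, 91, 89, 17, 23, 15]
Insert 91: [30, 71, 91, 89, 17, 23, 15]
Insert 89: [30, 71, 89, 91, 17, 23, 15]
Insert 17: [17, 30, 71, 89, 91, 23, 15]
Insert 23: [17, 23, 30, 71, 89, 91, 15]
Insert 15: [15, 17, 23, 30, 71, 89, 91]

Sorted: [15, 17, 23, 30, 71, 89, 91]


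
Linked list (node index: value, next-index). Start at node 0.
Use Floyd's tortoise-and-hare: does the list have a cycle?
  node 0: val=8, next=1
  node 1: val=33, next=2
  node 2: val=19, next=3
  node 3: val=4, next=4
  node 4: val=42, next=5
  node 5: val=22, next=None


Floyd's tortoise (slow, +1) and hare (fast, +2):
  init: slow=0, fast=0
  step 1: slow=1, fast=2
  step 2: slow=2, fast=4
  step 3: fast 4->5->None, no cycle

Cycle: no


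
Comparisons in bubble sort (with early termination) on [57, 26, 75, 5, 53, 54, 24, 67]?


Algorithm: bubble sort (with early termination)
Input: [57, 26, 75, 5, 53, 54, 24, 67]
Sorted: [5, 24, 26, 53, 54, 57, 67, 75]

27


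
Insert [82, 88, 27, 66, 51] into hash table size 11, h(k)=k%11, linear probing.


Insert 82: h=5 -> slot 5
Insert 88: h=0 -> slot 0
Insert 27: h=5, 1 probes -> slot 6
Insert 66: h=0, 1 probes -> slot 1
Insert 51: h=7 -> slot 7

Table: [88, 66, None, None, None, 82, 27, 51, None, None, None]


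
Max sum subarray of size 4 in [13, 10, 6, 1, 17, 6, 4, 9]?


[0:4]: 30
[1:5]: 34
[2:6]: 30
[3:7]: 28
[4:8]: 36

Max: 36 at [4:8]


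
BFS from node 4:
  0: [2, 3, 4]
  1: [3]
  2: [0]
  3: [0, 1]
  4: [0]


Visit 4, enqueue [0]
Visit 0, enqueue [2, 3]
Visit 2, enqueue []
Visit 3, enqueue [1]
Visit 1, enqueue []

BFS order: [4, 0, 2, 3, 1]


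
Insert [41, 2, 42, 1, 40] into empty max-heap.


Insert 41: [41]
Insert 2: [41, 2]
Insert 42: [42, 2, 41]
Insert 1: [42, 2, 41, 1]
Insert 40: [42, 40, 41, 1, 2]

Final heap: [42, 40, 41, 1, 2]


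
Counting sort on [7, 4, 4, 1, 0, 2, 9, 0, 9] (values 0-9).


Input: [7, 4, 4, 1, 0, 2, 9, 0, 9]
Counts: [2, 1, 1, 0, 2, 0, 0, 1, 0, 2]

Sorted: [0, 0, 1, 2, 4, 4, 7, 9, 9]


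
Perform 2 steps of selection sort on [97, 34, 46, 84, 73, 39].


Initial: [97, 34, 46, 84, 73, 39]
Step 1: min=34 at 1
  Swap: [34, 97, 46, 84, 73, 39]
Step 2: min=39 at 5
  Swap: [34, 39, 46, 84, 73, 97]

After 2 steps: [34, 39, 46, 84, 73, 97]


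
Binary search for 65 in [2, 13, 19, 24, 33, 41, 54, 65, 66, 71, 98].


Step 1: lo=0, hi=10, mid=5, val=41
Step 2: lo=6, hi=10, mid=8, val=66
Step 3: lo=6, hi=7, mid=6, val=54
Step 4: lo=7, hi=7, mid=7, val=65

Found at index 7


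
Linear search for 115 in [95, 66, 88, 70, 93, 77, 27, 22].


i=0: 95!=115
i=1: 66!=115
i=2: 88!=115
i=3: 70!=115
i=4: 93!=115
i=5: 77!=115
i=6: 27!=115
i=7: 22!=115

Not found, 8 comps


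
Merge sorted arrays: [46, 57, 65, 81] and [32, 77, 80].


Take 32 from B
Take 46 from A
Take 57 from A
Take 65 from A
Take 77 from B
Take 80 from B

Merged: [32, 46, 57, 65, 77, 80, 81]


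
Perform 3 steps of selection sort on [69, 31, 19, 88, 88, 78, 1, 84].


Initial: [69, 31, 19, 88, 88, 78, 1, 84]
Step 1: min=1 at 6
  Swap: [1, 31, 19, 88, 88, 78, 69, 84]
Step 2: min=19 at 2
  Swap: [1, 19, 31, 88, 88, 78, 69, 84]
Step 3: min=31 at 2
  Swap: [1, 19, 31, 88, 88, 78, 69, 84]

After 3 steps: [1, 19, 31, 88, 88, 78, 69, 84]


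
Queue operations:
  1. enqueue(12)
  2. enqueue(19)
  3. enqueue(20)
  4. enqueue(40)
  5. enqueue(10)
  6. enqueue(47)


enqueue(12) -> [12]
enqueue(19) -> [12, 19]
enqueue(20) -> [12, 19, 20]
enqueue(40) -> [12, 19, 20, 40]
enqueue(10) -> [12, 19, 20, 40, 10]
enqueue(47) -> [12, 19, 20, 40, 10, 47]

Final queue: [12, 19, 20, 40, 10, 47]


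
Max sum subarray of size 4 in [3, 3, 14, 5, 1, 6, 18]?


[0:4]: 25
[1:5]: 23
[2:6]: 26
[3:7]: 30

Max: 30 at [3:7]


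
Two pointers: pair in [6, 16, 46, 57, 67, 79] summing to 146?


lo=0(6)+hi=5(79)=85
lo=1(16)+hi=5(79)=95
lo=2(46)+hi=5(79)=125
lo=3(57)+hi=5(79)=136
lo=4(67)+hi=5(79)=146

Yes: 67+79=146


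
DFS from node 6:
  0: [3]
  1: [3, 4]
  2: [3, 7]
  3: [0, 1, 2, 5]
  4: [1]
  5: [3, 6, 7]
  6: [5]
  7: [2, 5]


Visit 6, push [5]
Visit 5, push [7, 3]
Visit 3, push [2, 1, 0]
Visit 0, push []
Visit 1, push [4]
Visit 4, push []
Visit 2, push [7]
Visit 7, push []

DFS order: [6, 5, 3, 0, 1, 4, 2, 7]


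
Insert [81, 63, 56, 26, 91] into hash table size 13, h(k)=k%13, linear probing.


Insert 81: h=3 -> slot 3
Insert 63: h=11 -> slot 11
Insert 56: h=4 -> slot 4
Insert 26: h=0 -> slot 0
Insert 91: h=0, 1 probes -> slot 1

Table: [26, 91, None, 81, 56, None, None, None, None, None, None, 63, None]


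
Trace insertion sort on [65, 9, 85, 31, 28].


Initial: [65, 9, 85, 31, 28]
Insert 9: [9, 65, 85, 31, 28]
Insert 85: [9, 65, 85, 31, 28]
Insert 31: [9, 31, 65, 85, 28]
Insert 28: [9, 28, 31, 65, 85]

Sorted: [9, 28, 31, 65, 85]


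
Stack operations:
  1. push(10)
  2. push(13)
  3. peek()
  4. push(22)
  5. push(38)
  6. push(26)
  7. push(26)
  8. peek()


push(10) -> [10]
push(13) -> [10, 13]
peek()->13
push(22) -> [10, 13, 22]
push(38) -> [10, 13, 22, 38]
push(26) -> [10, 13, 22, 38, 26]
push(26) -> [10, 13, 22, 38, 26, 26]
peek()->26

Final stack: [10, 13, 22, 38, 26, 26]


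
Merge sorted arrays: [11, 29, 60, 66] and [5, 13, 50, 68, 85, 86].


Take 5 from B
Take 11 from A
Take 13 from B
Take 29 from A
Take 50 from B
Take 60 from A
Take 66 from A

Merged: [5, 11, 13, 29, 50, 60, 66, 68, 85, 86]


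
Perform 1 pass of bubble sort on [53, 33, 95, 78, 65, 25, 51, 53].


Initial: [53, 33, 95, 78, 65, 25, 51, 53]
Pass 1: [33, 53, 78, 65, 25, 51, 53, 95] (6 swaps)

After 1 pass: [33, 53, 78, 65, 25, 51, 53, 95]


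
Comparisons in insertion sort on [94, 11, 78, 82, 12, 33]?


Algorithm: insertion sort
Input: [94, 11, 78, 82, 12, 33]
Sorted: [11, 12, 33, 78, 82, 94]

13


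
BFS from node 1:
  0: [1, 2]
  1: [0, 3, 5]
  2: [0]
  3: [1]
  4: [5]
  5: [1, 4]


Visit 1, enqueue [0, 3, 5]
Visit 0, enqueue [2]
Visit 3, enqueue []
Visit 5, enqueue [4]
Visit 2, enqueue []
Visit 4, enqueue []

BFS order: [1, 0, 3, 5, 2, 4]


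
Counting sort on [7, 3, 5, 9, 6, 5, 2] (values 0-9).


Input: [7, 3, 5, 9, 6, 5, 2]
Counts: [0, 0, 1, 1, 0, 2, 1, 1, 0, 1]

Sorted: [2, 3, 5, 5, 6, 7, 9]


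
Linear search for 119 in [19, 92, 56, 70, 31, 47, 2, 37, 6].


i=0: 19!=119
i=1: 92!=119
i=2: 56!=119
i=3: 70!=119
i=4: 31!=119
i=5: 47!=119
i=6: 2!=119
i=7: 37!=119
i=8: 6!=119

Not found, 9 comps


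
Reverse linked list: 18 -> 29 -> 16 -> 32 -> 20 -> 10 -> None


Step 1: curr=18, set curr.next=prev(None) | reversed so far: 18
Step 2: curr=29, set curr.next=prev(18) | reversed so far: 29 -> 18
Step 3: curr=16, set curr.next=prev(29) | reversed so far: 16 -> 29 -> 18
Step 4: curr=32, set curr.next=prev(16) | reversed so far: 32 -> 16 -> 29 -> 18
Step 5: curr=20, set curr.next=prev(32) | reversed so far: 20 -> 32 -> 16 -> 29 -> 18
Step 6: curr=10, set curr.next=prev(20) | reversed so far: 10 -> 20 -> 32 -> 16 -> 29 -> 18

10 -> 20 -> 32 -> 16 -> 29 -> 18 -> None


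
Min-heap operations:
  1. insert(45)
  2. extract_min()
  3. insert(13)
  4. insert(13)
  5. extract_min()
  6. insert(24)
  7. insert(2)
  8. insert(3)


insert(45) -> [45]
extract_min()->45, []
insert(13) -> [13]
insert(13) -> [13, 13]
extract_min()->13, [13]
insert(24) -> [13, 24]
insert(2) -> [2, 24, 13]
insert(3) -> [2, 3, 13, 24]

Final heap: [2, 3, 13, 24]


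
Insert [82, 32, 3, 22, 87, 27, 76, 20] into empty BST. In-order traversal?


Insert 82: root
Insert 32: L from 82
Insert 3: L from 82 -> L from 32
Insert 22: L from 82 -> L from 32 -> R from 3
Insert 87: R from 82
Insert 27: L from 82 -> L from 32 -> R from 3 -> R from 22
Insert 76: L from 82 -> R from 32
Insert 20: L from 82 -> L from 32 -> R from 3 -> L from 22

In-order: [3, 20, 22, 27, 32, 76, 82, 87]


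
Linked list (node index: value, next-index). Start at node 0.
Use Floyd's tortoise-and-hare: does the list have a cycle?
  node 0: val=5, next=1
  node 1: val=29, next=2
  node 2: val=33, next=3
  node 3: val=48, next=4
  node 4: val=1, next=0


Floyd's tortoise (slow, +1) and hare (fast, +2):
  init: slow=0, fast=0
  step 1: slow=1, fast=2
  step 2: slow=2, fast=4
  step 3: slow=3, fast=1
  step 4: slow=4, fast=3
  step 5: slow=0, fast=0
  slow == fast at node 0: cycle detected

Cycle: yes


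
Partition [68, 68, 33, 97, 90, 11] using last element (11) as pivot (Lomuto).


Pivot: 11
Place pivot at 0: [11, 68, 33, 97, 90, 68]

Partitioned: [11, 68, 33, 97, 90, 68]


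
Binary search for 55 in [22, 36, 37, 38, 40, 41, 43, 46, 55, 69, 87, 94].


Step 1: lo=0, hi=11, mid=5, val=41
Step 2: lo=6, hi=11, mid=8, val=55

Found at index 8


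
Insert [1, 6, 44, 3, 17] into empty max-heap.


Insert 1: [1]
Insert 6: [6, 1]
Insert 44: [44, 1, 6]
Insert 3: [44, 3, 6, 1]
Insert 17: [44, 17, 6, 1, 3]

Final heap: [44, 17, 6, 1, 3]


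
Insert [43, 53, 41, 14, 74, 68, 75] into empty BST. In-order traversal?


Insert 43: root
Insert 53: R from 43
Insert 41: L from 43
Insert 14: L from 43 -> L from 41
Insert 74: R from 43 -> R from 53
Insert 68: R from 43 -> R from 53 -> L from 74
Insert 75: R from 43 -> R from 53 -> R from 74

In-order: [14, 41, 43, 53, 68, 74, 75]


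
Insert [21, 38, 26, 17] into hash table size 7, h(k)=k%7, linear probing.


Insert 21: h=0 -> slot 0
Insert 38: h=3 -> slot 3
Insert 26: h=5 -> slot 5
Insert 17: h=3, 1 probes -> slot 4

Table: [21, None, None, 38, 17, 26, None]


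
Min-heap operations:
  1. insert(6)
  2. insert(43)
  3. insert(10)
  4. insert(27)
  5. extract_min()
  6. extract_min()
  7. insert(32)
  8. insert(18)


insert(6) -> [6]
insert(43) -> [6, 43]
insert(10) -> [6, 43, 10]
insert(27) -> [6, 27, 10, 43]
extract_min()->6, [10, 27, 43]
extract_min()->10, [27, 43]
insert(32) -> [27, 43, 32]
insert(18) -> [18, 27, 32, 43]

Final heap: [18, 27, 32, 43]


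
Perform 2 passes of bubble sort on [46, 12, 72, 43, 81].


Initial: [46, 12, 72, 43, 81]
Pass 1: [12, 46, 43, 72, 81] (2 swaps)
Pass 2: [12, 43, 46, 72, 81] (1 swaps)

After 2 passes: [12, 43, 46, 72, 81]


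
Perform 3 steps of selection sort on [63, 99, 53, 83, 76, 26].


Initial: [63, 99, 53, 83, 76, 26]
Step 1: min=26 at 5
  Swap: [26, 99, 53, 83, 76, 63]
Step 2: min=53 at 2
  Swap: [26, 53, 99, 83, 76, 63]
Step 3: min=63 at 5
  Swap: [26, 53, 63, 83, 76, 99]

After 3 steps: [26, 53, 63, 83, 76, 99]


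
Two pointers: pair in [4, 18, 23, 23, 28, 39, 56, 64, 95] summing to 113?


lo=0(4)+hi=8(95)=99
lo=1(18)+hi=8(95)=113

Yes: 18+95=113


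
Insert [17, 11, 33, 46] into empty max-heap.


Insert 17: [17]
Insert 11: [17, 11]
Insert 33: [33, 11, 17]
Insert 46: [46, 33, 17, 11]

Final heap: [46, 33, 17, 11]


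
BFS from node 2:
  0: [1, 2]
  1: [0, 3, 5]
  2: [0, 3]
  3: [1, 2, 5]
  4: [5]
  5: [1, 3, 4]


Visit 2, enqueue [0, 3]
Visit 0, enqueue [1]
Visit 3, enqueue [5]
Visit 1, enqueue []
Visit 5, enqueue [4]
Visit 4, enqueue []

BFS order: [2, 0, 3, 1, 5, 4]


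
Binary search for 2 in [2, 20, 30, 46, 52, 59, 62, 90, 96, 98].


Step 1: lo=0, hi=9, mid=4, val=52
Step 2: lo=0, hi=3, mid=1, val=20
Step 3: lo=0, hi=0, mid=0, val=2

Found at index 0


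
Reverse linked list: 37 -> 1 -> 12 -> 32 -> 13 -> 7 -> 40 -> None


Step 1: curr=37, set curr.next=prev(None) | reversed so far: 37
Step 2: curr=1, set curr.next=prev(37) | reversed so far: 1 -> 37
Step 3: curr=12, set curr.next=prev(1) | reversed so far: 12 -> 1 -> 37
Step 4: curr=32, set curr.next=prev(12) | reversed so far: 32 -> 12 -> 1 -> 37
Step 5: curr=13, set curr.next=prev(32) | reversed so far: 13 -> 32 -> 12 -> 1 -> 37
Step 6: curr=7, set curr.next=prev(13) | reversed so far: 7 -> 13 -> 32 -> 12 -> 1 -> 37
Step 7: curr=40, set curr.next=prev(7) | reversed so far: 40 -> 7 -> 13 -> 32 -> 12 -> 1 -> 37

40 -> 7 -> 13 -> 32 -> 12 -> 1 -> 37 -> None


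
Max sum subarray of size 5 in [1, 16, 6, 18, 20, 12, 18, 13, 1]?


[0:5]: 61
[1:6]: 72
[2:7]: 74
[3:8]: 81
[4:9]: 64

Max: 81 at [3:8]


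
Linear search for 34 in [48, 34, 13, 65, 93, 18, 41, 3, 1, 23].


i=0: 48!=34
i=1: 34==34 found!

Found at 1, 2 comps


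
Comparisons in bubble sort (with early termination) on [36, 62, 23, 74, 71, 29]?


Algorithm: bubble sort (with early termination)
Input: [36, 62, 23, 74, 71, 29]
Sorted: [23, 29, 36, 62, 71, 74]

15


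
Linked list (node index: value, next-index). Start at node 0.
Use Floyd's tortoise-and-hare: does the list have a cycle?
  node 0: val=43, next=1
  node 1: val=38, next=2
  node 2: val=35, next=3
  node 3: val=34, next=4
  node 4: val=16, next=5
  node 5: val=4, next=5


Floyd's tortoise (slow, +1) and hare (fast, +2):
  init: slow=0, fast=0
  step 1: slow=1, fast=2
  step 2: slow=2, fast=4
  step 3: slow=3, fast=5
  step 4: slow=4, fast=5
  step 5: slow=5, fast=5
  slow == fast at node 5: cycle detected

Cycle: yes


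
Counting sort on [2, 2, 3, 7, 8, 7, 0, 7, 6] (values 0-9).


Input: [2, 2, 3, 7, 8, 7, 0, 7, 6]
Counts: [1, 0, 2, 1, 0, 0, 1, 3, 1, 0]

Sorted: [0, 2, 2, 3, 6, 7, 7, 7, 8]


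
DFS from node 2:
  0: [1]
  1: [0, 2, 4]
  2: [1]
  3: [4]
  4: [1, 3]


Visit 2, push [1]
Visit 1, push [4, 0]
Visit 0, push []
Visit 4, push [3]
Visit 3, push []

DFS order: [2, 1, 0, 4, 3]


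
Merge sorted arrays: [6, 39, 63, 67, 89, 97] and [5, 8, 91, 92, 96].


Take 5 from B
Take 6 from A
Take 8 from B
Take 39 from A
Take 63 from A
Take 67 from A
Take 89 from A
Take 91 from B
Take 92 from B
Take 96 from B

Merged: [5, 6, 8, 39, 63, 67, 89, 91, 92, 96, 97]


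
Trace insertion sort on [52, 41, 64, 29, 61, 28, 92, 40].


Initial: [52, 41, 64, 29, 61, 28, 92, 40]
Insert 41: [41, 52, 64, 29, 61, 28, 92, 40]
Insert 64: [41, 52, 64, 29, 61, 28, 92, 40]
Insert 29: [29, 41, 52, 64, 61, 28, 92, 40]
Insert 61: [29, 41, 52, 61, 64, 28, 92, 40]
Insert 28: [28, 29, 41, 52, 61, 64, 92, 40]
Insert 92: [28, 29, 41, 52, 61, 64, 92, 40]
Insert 40: [28, 29, 40, 41, 52, 61, 64, 92]

Sorted: [28, 29, 40, 41, 52, 61, 64, 92]


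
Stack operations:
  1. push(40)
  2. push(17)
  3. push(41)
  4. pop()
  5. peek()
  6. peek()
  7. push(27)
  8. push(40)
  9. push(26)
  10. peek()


push(40) -> [40]
push(17) -> [40, 17]
push(41) -> [40, 17, 41]
pop()->41, [40, 17]
peek()->17
peek()->17
push(27) -> [40, 17, 27]
push(40) -> [40, 17, 27, 40]
push(26) -> [40, 17, 27, 40, 26]
peek()->26

Final stack: [40, 17, 27, 40, 26]


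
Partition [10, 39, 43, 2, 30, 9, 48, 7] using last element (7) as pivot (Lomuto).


Pivot: 7
  2 <= 7: swap -> [2, 39, 43, 10, 30, 9, 48, 7]
Place pivot at 1: [2, 7, 43, 10, 30, 9, 48, 39]

Partitioned: [2, 7, 43, 10, 30, 9, 48, 39]


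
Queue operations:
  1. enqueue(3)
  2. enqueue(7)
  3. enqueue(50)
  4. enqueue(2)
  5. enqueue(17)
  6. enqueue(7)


enqueue(3) -> [3]
enqueue(7) -> [3, 7]
enqueue(50) -> [3, 7, 50]
enqueue(2) -> [3, 7, 50, 2]
enqueue(17) -> [3, 7, 50, 2, 17]
enqueue(7) -> [3, 7, 50, 2, 17, 7]

Final queue: [3, 7, 50, 2, 17, 7]


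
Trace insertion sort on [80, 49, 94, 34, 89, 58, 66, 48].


Initial: [80, 49, 94, 34, 89, 58, 66, 48]
Insert 49: [49, 80, 94, 34, 89, 58, 66, 48]
Insert 94: [49, 80, 94, 34, 89, 58, 66, 48]
Insert 34: [34, 49, 80, 94, 89, 58, 66, 48]
Insert 89: [34, 49, 80, 89, 94, 58, 66, 48]
Insert 58: [34, 49, 58, 80, 89, 94, 66, 48]
Insert 66: [34, 49, 58, 66, 80, 89, 94, 48]
Insert 48: [34, 48, 49, 58, 66, 80, 89, 94]

Sorted: [34, 48, 49, 58, 66, 80, 89, 94]


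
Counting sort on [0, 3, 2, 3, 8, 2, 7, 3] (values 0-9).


Input: [0, 3, 2, 3, 8, 2, 7, 3]
Counts: [1, 0, 2, 3, 0, 0, 0, 1, 1, 0]

Sorted: [0, 2, 2, 3, 3, 3, 7, 8]


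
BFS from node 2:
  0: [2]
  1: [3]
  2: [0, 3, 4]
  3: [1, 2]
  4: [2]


Visit 2, enqueue [0, 3, 4]
Visit 0, enqueue []
Visit 3, enqueue [1]
Visit 4, enqueue []
Visit 1, enqueue []

BFS order: [2, 0, 3, 4, 1]


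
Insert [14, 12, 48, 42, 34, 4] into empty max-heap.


Insert 14: [14]
Insert 12: [14, 12]
Insert 48: [48, 12, 14]
Insert 42: [48, 42, 14, 12]
Insert 34: [48, 42, 14, 12, 34]
Insert 4: [48, 42, 14, 12, 34, 4]

Final heap: [48, 42, 14, 12, 34, 4]


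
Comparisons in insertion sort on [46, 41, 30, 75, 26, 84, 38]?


Algorithm: insertion sort
Input: [46, 41, 30, 75, 26, 84, 38]
Sorted: [26, 30, 38, 41, 46, 75, 84]

14


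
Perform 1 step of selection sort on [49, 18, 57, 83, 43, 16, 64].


Initial: [49, 18, 57, 83, 43, 16, 64]
Step 1: min=16 at 5
  Swap: [16, 18, 57, 83, 43, 49, 64]

After 1 step: [16, 18, 57, 83, 43, 49, 64]


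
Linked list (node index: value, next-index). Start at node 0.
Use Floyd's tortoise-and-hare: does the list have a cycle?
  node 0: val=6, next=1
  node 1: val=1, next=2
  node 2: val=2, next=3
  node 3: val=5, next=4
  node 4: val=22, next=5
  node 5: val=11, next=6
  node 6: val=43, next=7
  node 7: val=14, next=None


Floyd's tortoise (slow, +1) and hare (fast, +2):
  init: slow=0, fast=0
  step 1: slow=1, fast=2
  step 2: slow=2, fast=4
  step 3: slow=3, fast=6
  step 4: fast 6->7->None, no cycle

Cycle: no


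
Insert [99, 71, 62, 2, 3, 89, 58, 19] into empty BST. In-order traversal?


Insert 99: root
Insert 71: L from 99
Insert 62: L from 99 -> L from 71
Insert 2: L from 99 -> L from 71 -> L from 62
Insert 3: L from 99 -> L from 71 -> L from 62 -> R from 2
Insert 89: L from 99 -> R from 71
Insert 58: L from 99 -> L from 71 -> L from 62 -> R from 2 -> R from 3
Insert 19: L from 99 -> L from 71 -> L from 62 -> R from 2 -> R from 3 -> L from 58

In-order: [2, 3, 19, 58, 62, 71, 89, 99]


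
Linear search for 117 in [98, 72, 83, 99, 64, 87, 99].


i=0: 98!=117
i=1: 72!=117
i=2: 83!=117
i=3: 99!=117
i=4: 64!=117
i=5: 87!=117
i=6: 99!=117

Not found, 7 comps


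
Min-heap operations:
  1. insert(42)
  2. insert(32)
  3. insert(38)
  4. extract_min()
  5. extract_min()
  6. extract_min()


insert(42) -> [42]
insert(32) -> [32, 42]
insert(38) -> [32, 42, 38]
extract_min()->32, [38, 42]
extract_min()->38, [42]
extract_min()->42, []

Final heap: []


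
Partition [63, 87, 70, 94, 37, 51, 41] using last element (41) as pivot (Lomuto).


Pivot: 41
  37 <= 41: swap -> [37, 87, 70, 94, 63, 51, 41]
Place pivot at 1: [37, 41, 70, 94, 63, 51, 87]

Partitioned: [37, 41, 70, 94, 63, 51, 87]


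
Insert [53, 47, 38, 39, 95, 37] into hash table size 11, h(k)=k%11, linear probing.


Insert 53: h=9 -> slot 9
Insert 47: h=3 -> slot 3
Insert 38: h=5 -> slot 5
Insert 39: h=6 -> slot 6
Insert 95: h=7 -> slot 7
Insert 37: h=4 -> slot 4

Table: [None, None, None, 47, 37, 38, 39, 95, None, 53, None]


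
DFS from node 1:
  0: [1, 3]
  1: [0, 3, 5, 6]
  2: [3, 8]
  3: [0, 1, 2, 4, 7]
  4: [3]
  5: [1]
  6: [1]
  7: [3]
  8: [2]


Visit 1, push [6, 5, 3, 0]
Visit 0, push [3]
Visit 3, push [7, 4, 2]
Visit 2, push [8]
Visit 8, push []
Visit 4, push []
Visit 7, push []
Visit 5, push []
Visit 6, push []

DFS order: [1, 0, 3, 2, 8, 4, 7, 5, 6]


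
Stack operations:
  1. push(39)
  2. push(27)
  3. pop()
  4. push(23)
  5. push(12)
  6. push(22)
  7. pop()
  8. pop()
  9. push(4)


push(39) -> [39]
push(27) -> [39, 27]
pop()->27, [39]
push(23) -> [39, 23]
push(12) -> [39, 23, 12]
push(22) -> [39, 23, 12, 22]
pop()->22, [39, 23, 12]
pop()->12, [39, 23]
push(4) -> [39, 23, 4]

Final stack: [39, 23, 4]


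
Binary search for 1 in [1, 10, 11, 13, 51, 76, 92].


Step 1: lo=0, hi=6, mid=3, val=13
Step 2: lo=0, hi=2, mid=1, val=10
Step 3: lo=0, hi=0, mid=0, val=1

Found at index 0


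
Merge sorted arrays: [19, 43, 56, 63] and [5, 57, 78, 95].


Take 5 from B
Take 19 from A
Take 43 from A
Take 56 from A
Take 57 from B
Take 63 from A

Merged: [5, 19, 43, 56, 57, 63, 78, 95]


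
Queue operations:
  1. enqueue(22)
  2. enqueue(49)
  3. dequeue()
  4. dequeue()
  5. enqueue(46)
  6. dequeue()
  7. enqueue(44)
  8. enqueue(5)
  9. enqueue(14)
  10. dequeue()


enqueue(22) -> [22]
enqueue(49) -> [22, 49]
dequeue()->22, [49]
dequeue()->49, []
enqueue(46) -> [46]
dequeue()->46, []
enqueue(44) -> [44]
enqueue(5) -> [44, 5]
enqueue(14) -> [44, 5, 14]
dequeue()->44, [5, 14]

Final queue: [5, 14]


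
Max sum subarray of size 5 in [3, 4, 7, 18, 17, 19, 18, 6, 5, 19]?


[0:5]: 49
[1:6]: 65
[2:7]: 79
[3:8]: 78
[4:9]: 65
[5:10]: 67

Max: 79 at [2:7]


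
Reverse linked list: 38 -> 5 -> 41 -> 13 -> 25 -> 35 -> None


Step 1: curr=38, set curr.next=prev(None) | reversed so far: 38
Step 2: curr=5, set curr.next=prev(38) | reversed so far: 5 -> 38
Step 3: curr=41, set curr.next=prev(5) | reversed so far: 41 -> 5 -> 38
Step 4: curr=13, set curr.next=prev(41) | reversed so far: 13 -> 41 -> 5 -> 38
Step 5: curr=25, set curr.next=prev(13) | reversed so far: 25 -> 13 -> 41 -> 5 -> 38
Step 6: curr=35, set curr.next=prev(25) | reversed so far: 35 -> 25 -> 13 -> 41 -> 5 -> 38

35 -> 25 -> 13 -> 41 -> 5 -> 38 -> None


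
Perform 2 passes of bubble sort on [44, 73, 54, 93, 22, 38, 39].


Initial: [44, 73, 54, 93, 22, 38, 39]
Pass 1: [44, 54, 73, 22, 38, 39, 93] (4 swaps)
Pass 2: [44, 54, 22, 38, 39, 73, 93] (3 swaps)

After 2 passes: [44, 54, 22, 38, 39, 73, 93]


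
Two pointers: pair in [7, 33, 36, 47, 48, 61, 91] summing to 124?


lo=0(7)+hi=6(91)=98
lo=1(33)+hi=6(91)=124

Yes: 33+91=124


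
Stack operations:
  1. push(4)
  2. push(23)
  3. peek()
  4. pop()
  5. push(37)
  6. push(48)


push(4) -> [4]
push(23) -> [4, 23]
peek()->23
pop()->23, [4]
push(37) -> [4, 37]
push(48) -> [4, 37, 48]

Final stack: [4, 37, 48]


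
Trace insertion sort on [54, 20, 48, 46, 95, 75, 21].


Initial: [54, 20, 48, 46, 95, 75, 21]
Insert 20: [20, 54, 48, 46, 95, 75, 21]
Insert 48: [20, 48, 54, 46, 95, 75, 21]
Insert 46: [20, 46, 48, 54, 95, 75, 21]
Insert 95: [20, 46, 48, 54, 95, 75, 21]
Insert 75: [20, 46, 48, 54, 75, 95, 21]
Insert 21: [20, 21, 46, 48, 54, 75, 95]

Sorted: [20, 21, 46, 48, 54, 75, 95]


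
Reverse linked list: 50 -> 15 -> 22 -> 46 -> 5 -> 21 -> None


Step 1: curr=50, set curr.next=prev(None) | reversed so far: 50
Step 2: curr=15, set curr.next=prev(50) | reversed so far: 15 -> 50
Step 3: curr=22, set curr.next=prev(15) | reversed so far: 22 -> 15 -> 50
Step 4: curr=46, set curr.next=prev(22) | reversed so far: 46 -> 22 -> 15 -> 50
Step 5: curr=5, set curr.next=prev(46) | reversed so far: 5 -> 46 -> 22 -> 15 -> 50
Step 6: curr=21, set curr.next=prev(5) | reversed so far: 21 -> 5 -> 46 -> 22 -> 15 -> 50

21 -> 5 -> 46 -> 22 -> 15 -> 50 -> None


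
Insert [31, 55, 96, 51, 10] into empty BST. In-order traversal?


Insert 31: root
Insert 55: R from 31
Insert 96: R from 31 -> R from 55
Insert 51: R from 31 -> L from 55
Insert 10: L from 31

In-order: [10, 31, 51, 55, 96]


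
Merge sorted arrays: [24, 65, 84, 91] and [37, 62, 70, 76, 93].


Take 24 from A
Take 37 from B
Take 62 from B
Take 65 from A
Take 70 from B
Take 76 from B
Take 84 from A
Take 91 from A

Merged: [24, 37, 62, 65, 70, 76, 84, 91, 93]


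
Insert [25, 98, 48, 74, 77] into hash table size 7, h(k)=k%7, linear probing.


Insert 25: h=4 -> slot 4
Insert 98: h=0 -> slot 0
Insert 48: h=6 -> slot 6
Insert 74: h=4, 1 probes -> slot 5
Insert 77: h=0, 1 probes -> slot 1

Table: [98, 77, None, None, 25, 74, 48]


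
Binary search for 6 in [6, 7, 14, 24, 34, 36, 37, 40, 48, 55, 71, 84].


Step 1: lo=0, hi=11, mid=5, val=36
Step 2: lo=0, hi=4, mid=2, val=14
Step 3: lo=0, hi=1, mid=0, val=6

Found at index 0


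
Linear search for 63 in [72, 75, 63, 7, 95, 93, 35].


i=0: 72!=63
i=1: 75!=63
i=2: 63==63 found!

Found at 2, 3 comps


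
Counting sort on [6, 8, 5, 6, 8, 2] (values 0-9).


Input: [6, 8, 5, 6, 8, 2]
Counts: [0, 0, 1, 0, 0, 1, 2, 0, 2, 0]

Sorted: [2, 5, 6, 6, 8, 8]


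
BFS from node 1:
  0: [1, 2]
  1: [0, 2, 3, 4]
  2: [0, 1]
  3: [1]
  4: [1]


Visit 1, enqueue [0, 2, 3, 4]
Visit 0, enqueue []
Visit 2, enqueue []
Visit 3, enqueue []
Visit 4, enqueue []

BFS order: [1, 0, 2, 3, 4]


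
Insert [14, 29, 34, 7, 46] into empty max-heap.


Insert 14: [14]
Insert 29: [29, 14]
Insert 34: [34, 14, 29]
Insert 7: [34, 14, 29, 7]
Insert 46: [46, 34, 29, 7, 14]

Final heap: [46, 34, 29, 7, 14]


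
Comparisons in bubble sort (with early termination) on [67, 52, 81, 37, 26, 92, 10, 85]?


Algorithm: bubble sort (with early termination)
Input: [67, 52, 81, 37, 26, 92, 10, 85]
Sorted: [10, 26, 37, 52, 67, 81, 85, 92]

28


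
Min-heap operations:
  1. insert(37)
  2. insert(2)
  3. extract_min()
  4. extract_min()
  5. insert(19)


insert(37) -> [37]
insert(2) -> [2, 37]
extract_min()->2, [37]
extract_min()->37, []
insert(19) -> [19]

Final heap: [19]


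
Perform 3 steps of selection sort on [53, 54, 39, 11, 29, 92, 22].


Initial: [53, 54, 39, 11, 29, 92, 22]
Step 1: min=11 at 3
  Swap: [11, 54, 39, 53, 29, 92, 22]
Step 2: min=22 at 6
  Swap: [11, 22, 39, 53, 29, 92, 54]
Step 3: min=29 at 4
  Swap: [11, 22, 29, 53, 39, 92, 54]

After 3 steps: [11, 22, 29, 53, 39, 92, 54]


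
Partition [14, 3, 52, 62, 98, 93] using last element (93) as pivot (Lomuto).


Pivot: 93
  14 <= 93: advance i (no swap)
  3 <= 93: advance i (no swap)
  52 <= 93: advance i (no swap)
  62 <= 93: advance i (no swap)
Place pivot at 4: [14, 3, 52, 62, 93, 98]

Partitioned: [14, 3, 52, 62, 93, 98]


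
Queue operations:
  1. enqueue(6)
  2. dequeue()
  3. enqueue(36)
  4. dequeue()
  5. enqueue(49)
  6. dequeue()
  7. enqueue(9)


enqueue(6) -> [6]
dequeue()->6, []
enqueue(36) -> [36]
dequeue()->36, []
enqueue(49) -> [49]
dequeue()->49, []
enqueue(9) -> [9]

Final queue: [9]


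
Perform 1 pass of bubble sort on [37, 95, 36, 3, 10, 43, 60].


Initial: [37, 95, 36, 3, 10, 43, 60]
Pass 1: [37, 36, 3, 10, 43, 60, 95] (5 swaps)

After 1 pass: [37, 36, 3, 10, 43, 60, 95]


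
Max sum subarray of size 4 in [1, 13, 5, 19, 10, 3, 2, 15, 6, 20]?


[0:4]: 38
[1:5]: 47
[2:6]: 37
[3:7]: 34
[4:8]: 30
[5:9]: 26
[6:10]: 43

Max: 47 at [1:5]


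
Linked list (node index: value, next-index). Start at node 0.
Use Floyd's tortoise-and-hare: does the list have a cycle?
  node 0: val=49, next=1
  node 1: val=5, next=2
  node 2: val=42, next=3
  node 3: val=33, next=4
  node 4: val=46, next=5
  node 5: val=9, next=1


Floyd's tortoise (slow, +1) and hare (fast, +2):
  init: slow=0, fast=0
  step 1: slow=1, fast=2
  step 2: slow=2, fast=4
  step 3: slow=3, fast=1
  step 4: slow=4, fast=3
  step 5: slow=5, fast=5
  slow == fast at node 5: cycle detected

Cycle: yes


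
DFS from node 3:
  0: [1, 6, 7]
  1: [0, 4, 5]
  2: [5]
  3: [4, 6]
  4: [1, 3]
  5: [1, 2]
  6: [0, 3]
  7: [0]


Visit 3, push [6, 4]
Visit 4, push [1]
Visit 1, push [5, 0]
Visit 0, push [7, 6]
Visit 6, push []
Visit 7, push []
Visit 5, push [2]
Visit 2, push []

DFS order: [3, 4, 1, 0, 6, 7, 5, 2]


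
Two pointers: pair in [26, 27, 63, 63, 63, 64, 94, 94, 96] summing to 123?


lo=0(26)+hi=8(96)=122
lo=1(27)+hi=8(96)=123

Yes: 27+96=123


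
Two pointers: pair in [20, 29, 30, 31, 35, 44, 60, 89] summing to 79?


lo=0(20)+hi=7(89)=109
lo=0(20)+hi=6(60)=80
lo=0(20)+hi=5(44)=64
lo=1(29)+hi=5(44)=73
lo=2(30)+hi=5(44)=74
lo=3(31)+hi=5(44)=75
lo=4(35)+hi=5(44)=79

Yes: 35+44=79


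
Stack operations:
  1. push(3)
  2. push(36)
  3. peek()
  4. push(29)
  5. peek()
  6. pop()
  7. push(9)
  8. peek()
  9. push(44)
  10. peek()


push(3) -> [3]
push(36) -> [3, 36]
peek()->36
push(29) -> [3, 36, 29]
peek()->29
pop()->29, [3, 36]
push(9) -> [3, 36, 9]
peek()->9
push(44) -> [3, 36, 9, 44]
peek()->44

Final stack: [3, 36, 9, 44]


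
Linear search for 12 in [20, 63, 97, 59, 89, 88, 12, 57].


i=0: 20!=12
i=1: 63!=12
i=2: 97!=12
i=3: 59!=12
i=4: 89!=12
i=5: 88!=12
i=6: 12==12 found!

Found at 6, 7 comps


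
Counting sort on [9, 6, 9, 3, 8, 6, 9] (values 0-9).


Input: [9, 6, 9, 3, 8, 6, 9]
Counts: [0, 0, 0, 1, 0, 0, 2, 0, 1, 3]

Sorted: [3, 6, 6, 8, 9, 9, 9]


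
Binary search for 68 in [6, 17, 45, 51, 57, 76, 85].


Step 1: lo=0, hi=6, mid=3, val=51
Step 2: lo=4, hi=6, mid=5, val=76
Step 3: lo=4, hi=4, mid=4, val=57

Not found


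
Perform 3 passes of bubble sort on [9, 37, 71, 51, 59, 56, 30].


Initial: [9, 37, 71, 51, 59, 56, 30]
Pass 1: [9, 37, 51, 59, 56, 30, 71] (4 swaps)
Pass 2: [9, 37, 51, 56, 30, 59, 71] (2 swaps)
Pass 3: [9, 37, 51, 30, 56, 59, 71] (1 swaps)

After 3 passes: [9, 37, 51, 30, 56, 59, 71]


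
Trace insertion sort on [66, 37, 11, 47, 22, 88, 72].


Initial: [66, 37, 11, 47, 22, 88, 72]
Insert 37: [37, 66, 11, 47, 22, 88, 72]
Insert 11: [11, 37, 66, 47, 22, 88, 72]
Insert 47: [11, 37, 47, 66, 22, 88, 72]
Insert 22: [11, 22, 37, 47, 66, 88, 72]
Insert 88: [11, 22, 37, 47, 66, 88, 72]
Insert 72: [11, 22, 37, 47, 66, 72, 88]

Sorted: [11, 22, 37, 47, 66, 72, 88]


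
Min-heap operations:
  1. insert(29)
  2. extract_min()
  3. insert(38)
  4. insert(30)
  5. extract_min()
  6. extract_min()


insert(29) -> [29]
extract_min()->29, []
insert(38) -> [38]
insert(30) -> [30, 38]
extract_min()->30, [38]
extract_min()->38, []

Final heap: []


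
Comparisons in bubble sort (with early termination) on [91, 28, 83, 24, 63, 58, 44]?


Algorithm: bubble sort (with early termination)
Input: [91, 28, 83, 24, 63, 58, 44]
Sorted: [24, 28, 44, 58, 63, 83, 91]

20


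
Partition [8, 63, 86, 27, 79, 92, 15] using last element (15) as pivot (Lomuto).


Pivot: 15
  8 <= 15: advance i (no swap)
Place pivot at 1: [8, 15, 86, 27, 79, 92, 63]

Partitioned: [8, 15, 86, 27, 79, 92, 63]


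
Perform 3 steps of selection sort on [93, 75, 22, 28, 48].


Initial: [93, 75, 22, 28, 48]
Step 1: min=22 at 2
  Swap: [22, 75, 93, 28, 48]
Step 2: min=28 at 3
  Swap: [22, 28, 93, 75, 48]
Step 3: min=48 at 4
  Swap: [22, 28, 48, 75, 93]

After 3 steps: [22, 28, 48, 75, 93]


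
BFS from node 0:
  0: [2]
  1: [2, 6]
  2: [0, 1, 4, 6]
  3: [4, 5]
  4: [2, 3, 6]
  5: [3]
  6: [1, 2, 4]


Visit 0, enqueue [2]
Visit 2, enqueue [1, 4, 6]
Visit 1, enqueue []
Visit 4, enqueue [3]
Visit 6, enqueue []
Visit 3, enqueue [5]
Visit 5, enqueue []

BFS order: [0, 2, 1, 4, 6, 3, 5]


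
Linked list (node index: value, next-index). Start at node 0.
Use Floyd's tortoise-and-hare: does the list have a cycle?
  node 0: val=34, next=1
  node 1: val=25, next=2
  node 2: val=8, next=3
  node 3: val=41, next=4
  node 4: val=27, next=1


Floyd's tortoise (slow, +1) and hare (fast, +2):
  init: slow=0, fast=0
  step 1: slow=1, fast=2
  step 2: slow=2, fast=4
  step 3: slow=3, fast=2
  step 4: slow=4, fast=4
  slow == fast at node 4: cycle detected

Cycle: yes
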